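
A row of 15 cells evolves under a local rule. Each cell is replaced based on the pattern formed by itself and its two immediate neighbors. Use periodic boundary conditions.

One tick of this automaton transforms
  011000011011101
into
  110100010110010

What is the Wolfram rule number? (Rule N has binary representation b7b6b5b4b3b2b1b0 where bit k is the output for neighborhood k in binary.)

position 11: 111 → 0  (bit 7 = 0)
position 2: 110 → 0  (bit 6 = 0)
position 0: 101 → 1  (bit 5 = 1)
position 3: 100 → 1  (bit 4 = 1)
position 1: 011 → 1  (bit 3 = 1)
position 14: 010 → 0  (bit 2 = 0)
position 6: 001 → 0  (bit 1 = 0)
position 4: 000 → 0  (bit 0 = 0)
bits b7..b0 = 00111000 = 56

56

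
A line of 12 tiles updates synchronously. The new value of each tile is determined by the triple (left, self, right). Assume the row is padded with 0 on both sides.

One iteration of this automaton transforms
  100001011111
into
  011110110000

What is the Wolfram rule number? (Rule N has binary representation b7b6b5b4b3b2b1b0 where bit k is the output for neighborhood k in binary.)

position 8: 111 → 0  (bit 7 = 0)
position 11: 110 → 0  (bit 6 = 0)
position 6: 101 → 1  (bit 5 = 1)
position 1: 100 → 1  (bit 4 = 1)
position 7: 011 → 1  (bit 3 = 1)
position 0: 010 → 0  (bit 2 = 0)
position 4: 001 → 1  (bit 1 = 1)
position 2: 000 → 1  (bit 0 = 1)
bits b7..b0 = 00111011 = 59

59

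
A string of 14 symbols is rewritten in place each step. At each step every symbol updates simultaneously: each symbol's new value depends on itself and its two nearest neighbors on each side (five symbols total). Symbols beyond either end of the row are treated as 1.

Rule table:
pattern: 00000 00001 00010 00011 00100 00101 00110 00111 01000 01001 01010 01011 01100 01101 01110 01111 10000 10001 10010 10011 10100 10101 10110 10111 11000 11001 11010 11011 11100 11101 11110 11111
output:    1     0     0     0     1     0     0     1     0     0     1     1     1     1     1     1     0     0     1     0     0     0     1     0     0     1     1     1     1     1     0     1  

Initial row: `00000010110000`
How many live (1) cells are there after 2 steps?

5

step 1: 00110001110000
step 2: 10010001110000
count of 1: 5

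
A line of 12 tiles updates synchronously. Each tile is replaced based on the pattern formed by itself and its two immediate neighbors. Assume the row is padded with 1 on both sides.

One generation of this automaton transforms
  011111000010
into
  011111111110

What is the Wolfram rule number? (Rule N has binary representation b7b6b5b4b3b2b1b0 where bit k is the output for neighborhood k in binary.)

223

position 2: 111 → 1  (bit 7 = 1)
position 5: 110 → 1  (bit 6 = 1)
position 0: 101 → 0  (bit 5 = 0)
position 6: 100 → 1  (bit 4 = 1)
position 1: 011 → 1  (bit 3 = 1)
position 10: 010 → 1  (bit 2 = 1)
position 9: 001 → 1  (bit 1 = 1)
position 7: 000 → 1  (bit 0 = 1)
bits b7..b0 = 11011111 = 223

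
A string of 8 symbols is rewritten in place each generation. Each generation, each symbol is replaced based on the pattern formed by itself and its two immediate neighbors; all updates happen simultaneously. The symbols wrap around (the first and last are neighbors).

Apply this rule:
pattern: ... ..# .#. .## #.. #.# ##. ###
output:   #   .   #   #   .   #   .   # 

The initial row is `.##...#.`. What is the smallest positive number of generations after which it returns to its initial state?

24

generation 1: .#..#.#.
generation 2: .#..###.
generation 3: .#..##..
generation 4: .#..#..#
generation 5: ##..#..#
generation 6: #...#..#
generation 7: ..#.#..#
generation 8: ..###..#
generation 9: ..##...#
generation 10: ..#..#.#
generation 11: ..#..###
generation 12: ..#..##.
generation 13: #.#..#..
generation 14: ###..#..
generation 15: ##...#..
generation 16: #..#.#..
generation 17: #..###..
generation 18: #..##...
generation 19: #..#..#.
generation 20: #..#..##
generation 21: ...#..##
generation 22: .#.#..#.
generation 23: .###..#.
generation 24: .##...#.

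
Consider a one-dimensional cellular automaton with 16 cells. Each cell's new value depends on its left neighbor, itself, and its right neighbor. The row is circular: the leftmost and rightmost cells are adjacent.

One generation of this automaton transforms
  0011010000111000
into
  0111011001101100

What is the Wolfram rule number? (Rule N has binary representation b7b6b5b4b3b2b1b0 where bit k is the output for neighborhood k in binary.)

94

position 11: 111 → 0  (bit 7 = 0)
position 3: 110 → 1  (bit 6 = 1)
position 4: 101 → 0  (bit 5 = 0)
position 6: 100 → 1  (bit 4 = 1)
position 2: 011 → 1  (bit 3 = 1)
position 5: 010 → 1  (bit 2 = 1)
position 1: 001 → 1  (bit 1 = 1)
position 0: 000 → 0  (bit 0 = 0)
bits b7..b0 = 01011110 = 94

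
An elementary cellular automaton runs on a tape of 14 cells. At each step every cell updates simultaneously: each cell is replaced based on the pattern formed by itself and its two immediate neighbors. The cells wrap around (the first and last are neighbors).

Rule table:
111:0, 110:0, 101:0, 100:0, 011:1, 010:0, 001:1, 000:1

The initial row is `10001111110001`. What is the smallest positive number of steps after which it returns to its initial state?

14

00111000000111
01100011111100
11001110000001
00011000111111
01110011100000
11000110001111
00011100111000
11110001100011
00000111001110
11111100011000
10000001110011
00111111000110
11100000011100
10001111110001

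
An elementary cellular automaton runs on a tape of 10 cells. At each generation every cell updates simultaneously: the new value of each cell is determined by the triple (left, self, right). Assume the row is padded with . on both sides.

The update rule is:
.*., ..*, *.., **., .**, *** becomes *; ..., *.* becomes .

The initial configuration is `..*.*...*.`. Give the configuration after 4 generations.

***.**.***

generation 1: .**.**.***
generation 2: ***.**.***
generation 3: ***.**.***  (fixed point — unchanged through generation 4)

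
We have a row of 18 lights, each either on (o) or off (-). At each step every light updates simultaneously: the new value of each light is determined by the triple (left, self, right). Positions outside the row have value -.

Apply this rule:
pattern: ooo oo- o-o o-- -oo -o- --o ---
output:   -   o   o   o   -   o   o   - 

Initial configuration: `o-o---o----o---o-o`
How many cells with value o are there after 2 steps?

8

step 1: oooo-ooo--ooo-oooo
step 2: ---oo--ooo--oo---o
count of o: 8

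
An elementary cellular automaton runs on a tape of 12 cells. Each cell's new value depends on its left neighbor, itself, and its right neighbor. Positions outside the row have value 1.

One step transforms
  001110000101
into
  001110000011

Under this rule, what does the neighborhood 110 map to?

At position 4 the neighborhood is 110; the next row has 1 there.

1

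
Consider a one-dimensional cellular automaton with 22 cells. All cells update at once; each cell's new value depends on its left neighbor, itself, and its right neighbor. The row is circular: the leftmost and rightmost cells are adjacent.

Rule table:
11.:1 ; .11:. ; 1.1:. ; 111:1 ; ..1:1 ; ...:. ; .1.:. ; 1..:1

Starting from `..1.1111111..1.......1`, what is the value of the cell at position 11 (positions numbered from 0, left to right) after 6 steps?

step 1: 11...11111111.1.....1.
step 2: .11.1.1111111..1...1..
step 3: 1.1....11111111.1.1.1.
step 4: ...1..1.1111111.......
step 5: ..1.11...1111111......
step 6: .1...11.1.1111111.....
position 11 holds 1

1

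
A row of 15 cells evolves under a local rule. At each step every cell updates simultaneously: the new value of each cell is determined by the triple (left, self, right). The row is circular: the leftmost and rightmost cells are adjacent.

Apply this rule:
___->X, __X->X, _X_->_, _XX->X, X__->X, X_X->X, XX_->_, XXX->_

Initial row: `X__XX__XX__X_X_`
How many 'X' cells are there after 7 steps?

10

_XXX_XXX_XX_X_X
XX__XX__XX_X_X_
X_XXX_XXX_X_X_X
_XX__XX__X_X_XX
XX_XXX_XX_X_XX_
X_XX__XX_X_XX_X
_XX_XXX_X_XX_XX
count of X: 10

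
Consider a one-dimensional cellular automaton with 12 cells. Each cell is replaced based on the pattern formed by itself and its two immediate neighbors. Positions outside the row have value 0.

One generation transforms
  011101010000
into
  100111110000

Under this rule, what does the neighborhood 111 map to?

0

At position 2 the neighborhood is 111; the next row has 0 there.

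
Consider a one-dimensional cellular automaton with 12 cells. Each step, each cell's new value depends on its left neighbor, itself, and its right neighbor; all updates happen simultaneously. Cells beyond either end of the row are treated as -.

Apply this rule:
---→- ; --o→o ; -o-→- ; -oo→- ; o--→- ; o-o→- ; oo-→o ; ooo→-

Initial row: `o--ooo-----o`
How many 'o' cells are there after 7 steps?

step 1: --o--o----o-
step 2: -o--o----o--
step 3: o--o----o---
step 4: --o----o----
step 5: -o----o-----
step 6: o----o------
step 7: ----o-------
count of o: 1

1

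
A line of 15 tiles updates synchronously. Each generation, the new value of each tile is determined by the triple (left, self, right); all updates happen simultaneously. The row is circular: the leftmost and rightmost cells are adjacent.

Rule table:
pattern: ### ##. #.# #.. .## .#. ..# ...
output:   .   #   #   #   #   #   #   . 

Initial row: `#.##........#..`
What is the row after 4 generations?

..##..####..##.

#####......####
....##....##...
...####..####..
..##..####..##.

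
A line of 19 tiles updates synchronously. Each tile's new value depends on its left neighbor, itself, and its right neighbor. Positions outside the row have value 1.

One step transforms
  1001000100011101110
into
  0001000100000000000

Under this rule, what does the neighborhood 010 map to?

1

At position 3 the neighborhood is 010; the next row has 1 there.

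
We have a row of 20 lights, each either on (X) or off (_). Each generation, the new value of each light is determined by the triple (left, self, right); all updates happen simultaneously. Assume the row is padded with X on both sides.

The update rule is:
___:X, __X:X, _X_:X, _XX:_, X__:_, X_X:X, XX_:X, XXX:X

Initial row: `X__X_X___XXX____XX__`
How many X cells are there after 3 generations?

X_XXXX_XX_XX_XXX_X_X
XX_XXXX_XX_XX_XXXXX_
XXX_XXXX_XX_XX_XXXXX
count of X: 16

16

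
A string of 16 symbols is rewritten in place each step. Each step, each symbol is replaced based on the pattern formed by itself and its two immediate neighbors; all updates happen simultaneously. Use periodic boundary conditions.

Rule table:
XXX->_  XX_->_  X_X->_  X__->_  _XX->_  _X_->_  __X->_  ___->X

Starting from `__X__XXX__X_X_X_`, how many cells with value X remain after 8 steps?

13

step 1: X_______________
step 2: __XXXXXXXXXXXXX_
step 3: X_______________  (repeats step 1; period 2)
step 8: __XXXXXXXXXXXXX_
count of X: 13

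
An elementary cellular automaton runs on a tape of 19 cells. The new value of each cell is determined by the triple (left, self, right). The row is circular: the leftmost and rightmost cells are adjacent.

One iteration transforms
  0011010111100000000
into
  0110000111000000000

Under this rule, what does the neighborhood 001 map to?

1

At position 1 the neighborhood is 001; the next row has 1 there.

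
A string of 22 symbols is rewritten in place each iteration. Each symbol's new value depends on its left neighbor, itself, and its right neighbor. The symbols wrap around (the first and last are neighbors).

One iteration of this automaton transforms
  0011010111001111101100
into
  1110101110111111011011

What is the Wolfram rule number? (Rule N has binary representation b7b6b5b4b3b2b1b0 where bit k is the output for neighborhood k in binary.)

187

position 8: 111 → 1  (bit 7 = 1)
position 3: 110 → 0  (bit 6 = 0)
position 4: 101 → 1  (bit 5 = 1)
position 10: 100 → 1  (bit 4 = 1)
position 2: 011 → 1  (bit 3 = 1)
position 5: 010 → 0  (bit 2 = 0)
position 1: 001 → 1  (bit 1 = 1)
position 0: 000 → 1  (bit 0 = 1)
bits b7..b0 = 10111011 = 187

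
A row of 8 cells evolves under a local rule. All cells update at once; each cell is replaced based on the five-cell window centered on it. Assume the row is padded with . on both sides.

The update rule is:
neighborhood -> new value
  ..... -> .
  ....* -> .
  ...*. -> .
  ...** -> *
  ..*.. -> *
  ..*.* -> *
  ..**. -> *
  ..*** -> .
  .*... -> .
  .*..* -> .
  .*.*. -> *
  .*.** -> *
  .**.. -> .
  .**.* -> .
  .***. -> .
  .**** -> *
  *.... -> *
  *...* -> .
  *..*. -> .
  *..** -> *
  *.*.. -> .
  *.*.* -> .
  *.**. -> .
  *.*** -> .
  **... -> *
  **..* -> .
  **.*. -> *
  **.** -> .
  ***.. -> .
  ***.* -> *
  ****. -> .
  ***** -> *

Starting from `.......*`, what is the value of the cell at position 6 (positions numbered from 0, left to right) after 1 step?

.......*
position 6 holds .

.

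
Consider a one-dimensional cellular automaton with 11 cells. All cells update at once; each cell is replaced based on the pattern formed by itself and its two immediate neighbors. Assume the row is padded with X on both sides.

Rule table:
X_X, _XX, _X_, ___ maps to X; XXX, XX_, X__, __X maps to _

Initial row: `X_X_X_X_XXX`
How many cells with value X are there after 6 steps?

_XXXXXXXX__
XX_________
___XXXXXXX_
_X_X______X
XXXX_XXXX_X
____XX___XX
count of X: 4

4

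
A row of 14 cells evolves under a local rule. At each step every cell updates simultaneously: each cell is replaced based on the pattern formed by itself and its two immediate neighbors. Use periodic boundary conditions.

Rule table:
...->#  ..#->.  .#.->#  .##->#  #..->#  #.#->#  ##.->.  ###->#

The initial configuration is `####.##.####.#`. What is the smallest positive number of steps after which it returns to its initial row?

14

###.##.####.##
##.##.####.###
#.##.####.####
.##.####.#####
##.####.#####.
#.####.#####.#
.####.#####.##
####.#####.##.
###.#####.##.#
##.#####.##.##
#.#####.##.###
.#####.##.####
#####.##.####.
####.##.####.#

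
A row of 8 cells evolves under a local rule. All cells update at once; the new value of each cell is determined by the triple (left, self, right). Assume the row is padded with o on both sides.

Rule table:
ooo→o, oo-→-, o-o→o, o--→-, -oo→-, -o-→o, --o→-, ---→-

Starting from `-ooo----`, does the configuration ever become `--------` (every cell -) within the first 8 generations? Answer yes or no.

yes

generation 1: o-o-----
generation 2: -oo-----
generation 3: o-------
generation 4: --------
all cells are - at generation 4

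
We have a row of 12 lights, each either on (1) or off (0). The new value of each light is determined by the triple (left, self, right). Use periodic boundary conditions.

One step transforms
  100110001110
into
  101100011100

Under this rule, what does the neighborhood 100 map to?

0

At position 1 the neighborhood is 100; the next row has 0 there.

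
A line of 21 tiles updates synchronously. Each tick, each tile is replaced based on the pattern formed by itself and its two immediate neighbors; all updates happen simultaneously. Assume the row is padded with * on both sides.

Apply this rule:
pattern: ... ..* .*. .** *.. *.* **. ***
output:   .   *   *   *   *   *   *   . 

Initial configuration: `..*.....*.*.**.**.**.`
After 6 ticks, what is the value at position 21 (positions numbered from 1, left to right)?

****...**************
...**.**.............
*.*******...........*
***.....**.........**
..**...****.......**.
*****.**..**.....****
position 21 holds *

*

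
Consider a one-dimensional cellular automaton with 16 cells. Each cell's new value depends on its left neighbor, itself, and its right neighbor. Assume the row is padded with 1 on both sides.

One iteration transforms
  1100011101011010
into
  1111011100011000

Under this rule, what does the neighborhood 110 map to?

1

At position 1 the neighborhood is 110; the next row has 1 there.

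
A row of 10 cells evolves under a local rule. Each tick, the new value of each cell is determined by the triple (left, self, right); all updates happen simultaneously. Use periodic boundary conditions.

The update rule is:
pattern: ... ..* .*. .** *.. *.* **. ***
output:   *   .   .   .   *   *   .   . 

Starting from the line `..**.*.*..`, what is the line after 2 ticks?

*...*.*.**
.**..*.*..

.**..*.*..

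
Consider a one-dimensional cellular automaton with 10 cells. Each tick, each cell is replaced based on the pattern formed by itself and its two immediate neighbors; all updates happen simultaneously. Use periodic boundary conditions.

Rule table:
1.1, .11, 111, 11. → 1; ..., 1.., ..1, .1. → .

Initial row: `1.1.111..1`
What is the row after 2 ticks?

1111111..1

11.1111..1
1111111..1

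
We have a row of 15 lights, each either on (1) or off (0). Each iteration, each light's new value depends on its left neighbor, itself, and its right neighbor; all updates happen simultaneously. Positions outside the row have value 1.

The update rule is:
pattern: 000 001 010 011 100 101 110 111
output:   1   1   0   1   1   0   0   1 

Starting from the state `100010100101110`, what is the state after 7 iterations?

011100011001100
011011110111011
010011100110011
001111011101111
111110011001111
111101110111111
111001100111111

111001100111111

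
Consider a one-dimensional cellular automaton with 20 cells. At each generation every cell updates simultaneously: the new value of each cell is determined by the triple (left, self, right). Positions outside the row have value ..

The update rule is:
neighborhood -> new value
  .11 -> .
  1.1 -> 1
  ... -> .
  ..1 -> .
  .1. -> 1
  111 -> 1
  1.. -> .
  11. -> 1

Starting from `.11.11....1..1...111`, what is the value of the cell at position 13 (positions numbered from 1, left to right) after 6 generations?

.

generation 1: ..11.1....1..1....11
generation 2: ...111....1..1.....1
generation 3: ....11....1..1.....1
generation 4: .....1....1..1.....1
generation 5: .....1....1..1.....1  (fixed point — unchanged through generation 6)
position 13 holds .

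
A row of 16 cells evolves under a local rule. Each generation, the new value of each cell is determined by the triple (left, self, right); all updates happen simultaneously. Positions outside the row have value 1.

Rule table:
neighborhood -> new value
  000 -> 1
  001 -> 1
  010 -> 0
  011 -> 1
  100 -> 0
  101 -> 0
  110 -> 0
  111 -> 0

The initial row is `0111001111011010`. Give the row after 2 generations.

0100011000010000
0001110011100111

0001110011100111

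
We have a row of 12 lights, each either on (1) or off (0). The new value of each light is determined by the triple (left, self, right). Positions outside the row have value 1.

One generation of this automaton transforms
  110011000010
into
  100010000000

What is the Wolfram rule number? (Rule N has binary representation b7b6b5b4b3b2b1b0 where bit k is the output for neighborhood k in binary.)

position 0: 111 → 1  (bit 7 = 1)
position 1: 110 → 0  (bit 6 = 0)
position 11: 101 → 0  (bit 5 = 0)
position 2: 100 → 0  (bit 4 = 0)
position 4: 011 → 1  (bit 3 = 1)
position 10: 010 → 0  (bit 2 = 0)
position 3: 001 → 0  (bit 1 = 0)
position 7: 000 → 0  (bit 0 = 0)
bits b7..b0 = 10001000 = 136

136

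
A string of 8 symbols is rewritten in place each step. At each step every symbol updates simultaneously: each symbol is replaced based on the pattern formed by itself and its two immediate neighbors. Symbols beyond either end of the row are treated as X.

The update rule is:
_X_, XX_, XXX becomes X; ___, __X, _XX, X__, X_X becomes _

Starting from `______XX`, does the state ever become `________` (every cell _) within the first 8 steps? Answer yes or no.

_______X
________
all cells are _ at step 2

yes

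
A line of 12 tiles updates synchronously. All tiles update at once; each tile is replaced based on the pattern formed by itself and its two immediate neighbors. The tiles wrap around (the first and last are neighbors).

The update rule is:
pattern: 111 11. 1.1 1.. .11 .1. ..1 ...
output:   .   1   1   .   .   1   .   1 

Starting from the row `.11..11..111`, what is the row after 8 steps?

.1111..1.111

1.1...1....1
111.1.1.11..
..111111.1..
1......111.1
1.1111...11.
11...1.1..11
.1.1.111....
.1111..1.111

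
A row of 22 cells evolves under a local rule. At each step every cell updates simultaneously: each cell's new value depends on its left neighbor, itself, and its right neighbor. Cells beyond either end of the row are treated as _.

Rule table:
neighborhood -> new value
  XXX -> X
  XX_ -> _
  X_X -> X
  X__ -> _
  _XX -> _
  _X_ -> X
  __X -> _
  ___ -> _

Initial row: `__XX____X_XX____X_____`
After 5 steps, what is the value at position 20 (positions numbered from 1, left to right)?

_

________XX______X_____
________________X_____
________________X_____  (fixed point — unchanged through step 5)
position 20 holds _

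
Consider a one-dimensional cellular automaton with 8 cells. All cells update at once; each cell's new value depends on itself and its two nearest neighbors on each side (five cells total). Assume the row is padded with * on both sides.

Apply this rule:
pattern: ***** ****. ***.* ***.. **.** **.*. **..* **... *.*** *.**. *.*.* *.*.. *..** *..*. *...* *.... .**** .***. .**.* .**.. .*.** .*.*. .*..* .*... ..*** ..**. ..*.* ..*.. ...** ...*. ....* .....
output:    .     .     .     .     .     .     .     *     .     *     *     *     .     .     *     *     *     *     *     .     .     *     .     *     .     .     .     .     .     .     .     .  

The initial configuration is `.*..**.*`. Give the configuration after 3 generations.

..*.**..

.*...*..
.***....
..*.**..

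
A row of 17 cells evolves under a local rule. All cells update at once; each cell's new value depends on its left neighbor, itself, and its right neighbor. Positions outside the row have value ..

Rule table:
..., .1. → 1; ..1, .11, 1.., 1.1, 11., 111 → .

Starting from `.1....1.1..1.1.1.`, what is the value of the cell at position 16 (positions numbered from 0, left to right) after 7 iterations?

.

iteration 1: .1.11.1.1..1.1.1.
iteration 2: .1....1.1..1.1.1.  (repeats iteration 0; period 2)
iteration 7: .1.11.1.1..1.1.1.
position 16 holds .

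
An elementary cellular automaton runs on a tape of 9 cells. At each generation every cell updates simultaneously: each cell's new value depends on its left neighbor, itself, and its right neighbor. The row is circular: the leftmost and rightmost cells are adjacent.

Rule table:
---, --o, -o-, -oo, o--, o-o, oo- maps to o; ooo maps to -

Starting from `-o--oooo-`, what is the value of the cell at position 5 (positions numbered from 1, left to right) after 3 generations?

ooooo--oo
----oooo-
ooooo--oo
position 5 holds o

o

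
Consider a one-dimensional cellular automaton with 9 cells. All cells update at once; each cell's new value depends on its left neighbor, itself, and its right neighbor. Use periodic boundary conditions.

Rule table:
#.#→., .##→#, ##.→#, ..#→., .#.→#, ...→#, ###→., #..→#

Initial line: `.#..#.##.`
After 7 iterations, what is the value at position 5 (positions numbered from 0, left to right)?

.

.##.#.###
.##.#.#.#
.##.#.#.#  (fixed point — unchanged through iteration 7)
position 5 holds .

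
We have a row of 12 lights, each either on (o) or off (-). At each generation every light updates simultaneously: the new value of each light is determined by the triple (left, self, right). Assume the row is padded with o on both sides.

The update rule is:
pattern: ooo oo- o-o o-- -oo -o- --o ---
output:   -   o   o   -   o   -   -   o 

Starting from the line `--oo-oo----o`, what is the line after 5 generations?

ooo-----o-oo

--ooooo-oo-o
--o---oooooo
----o-o-----
-oo--o--ooo-
ooo-----o-oo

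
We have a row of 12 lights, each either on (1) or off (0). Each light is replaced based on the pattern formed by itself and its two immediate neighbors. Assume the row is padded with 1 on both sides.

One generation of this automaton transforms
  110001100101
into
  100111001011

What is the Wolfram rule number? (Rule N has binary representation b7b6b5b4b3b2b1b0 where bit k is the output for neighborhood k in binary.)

171

position 0: 111 → 1  (bit 7 = 1)
position 1: 110 → 0  (bit 6 = 0)
position 10: 101 → 1  (bit 5 = 1)
position 2: 100 → 0  (bit 4 = 0)
position 5: 011 → 1  (bit 3 = 1)
position 9: 010 → 0  (bit 2 = 0)
position 4: 001 → 1  (bit 1 = 1)
position 3: 000 → 1  (bit 0 = 1)
bits b7..b0 = 10101011 = 171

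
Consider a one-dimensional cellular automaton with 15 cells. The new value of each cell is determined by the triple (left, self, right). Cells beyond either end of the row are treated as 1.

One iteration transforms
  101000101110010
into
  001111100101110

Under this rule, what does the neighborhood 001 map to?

1

At position 5 the neighborhood is 001; the next row has 1 there.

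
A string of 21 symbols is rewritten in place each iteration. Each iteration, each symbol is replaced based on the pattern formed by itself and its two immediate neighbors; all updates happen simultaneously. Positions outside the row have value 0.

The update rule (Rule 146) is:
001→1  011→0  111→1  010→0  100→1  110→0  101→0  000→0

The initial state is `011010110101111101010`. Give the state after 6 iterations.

010001010101000001000

100000000000111000001
010000000001010100010
101000000010000010101
000100000101000100000
001010001000101010000
010001010101000001000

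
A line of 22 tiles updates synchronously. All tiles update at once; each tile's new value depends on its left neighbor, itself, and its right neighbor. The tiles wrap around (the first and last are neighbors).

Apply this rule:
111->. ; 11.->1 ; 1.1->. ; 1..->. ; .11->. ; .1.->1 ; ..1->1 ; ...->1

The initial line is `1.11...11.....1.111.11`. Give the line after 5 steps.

1..1.11.1.11111...1...

1..1.11.1.11111...1...
1.11..1.1.....1.111.11
1..1.11.1.11111...1...  (repeats step 1; period 2)
step 5: 1..1.11.1.11111...1...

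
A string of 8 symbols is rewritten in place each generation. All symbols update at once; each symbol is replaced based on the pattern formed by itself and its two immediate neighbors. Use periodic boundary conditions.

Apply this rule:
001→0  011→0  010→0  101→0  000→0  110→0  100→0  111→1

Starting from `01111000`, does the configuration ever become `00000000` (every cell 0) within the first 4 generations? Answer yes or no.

yes

generation 1: 00110000
generation 2: 00000000
all cells are 0 at generation 2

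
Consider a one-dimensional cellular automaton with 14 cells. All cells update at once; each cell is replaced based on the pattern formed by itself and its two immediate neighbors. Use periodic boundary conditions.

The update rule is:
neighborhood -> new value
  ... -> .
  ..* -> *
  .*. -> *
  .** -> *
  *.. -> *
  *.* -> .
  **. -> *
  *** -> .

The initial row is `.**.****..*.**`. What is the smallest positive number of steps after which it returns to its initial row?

2

.**.*..****.**
.**.****..*.**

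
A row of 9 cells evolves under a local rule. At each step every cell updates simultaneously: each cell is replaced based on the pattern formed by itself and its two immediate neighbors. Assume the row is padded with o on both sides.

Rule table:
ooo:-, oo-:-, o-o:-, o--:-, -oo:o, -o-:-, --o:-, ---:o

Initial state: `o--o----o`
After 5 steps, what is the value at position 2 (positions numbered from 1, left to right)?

o

step 1: -----oo-o
step 2: -ooo-o--o
step 3: -o------o
step 4: ---oooo-o
step 5: -o-o----o
position 2 holds o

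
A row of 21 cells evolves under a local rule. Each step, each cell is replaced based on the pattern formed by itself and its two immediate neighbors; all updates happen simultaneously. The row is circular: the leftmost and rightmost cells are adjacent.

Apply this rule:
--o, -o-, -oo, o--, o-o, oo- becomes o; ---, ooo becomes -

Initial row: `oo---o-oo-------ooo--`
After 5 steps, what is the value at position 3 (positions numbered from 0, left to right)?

step 1: ooo-oooooo-----oo-ooo
step 2: --ooo----oo---ooooo--
step 3: -oo-oo--oooo-oo---oo-
step 4: ooooooooo--ooooo-oooo
step 5: --------oooo---ooo---
position 3 holds -

-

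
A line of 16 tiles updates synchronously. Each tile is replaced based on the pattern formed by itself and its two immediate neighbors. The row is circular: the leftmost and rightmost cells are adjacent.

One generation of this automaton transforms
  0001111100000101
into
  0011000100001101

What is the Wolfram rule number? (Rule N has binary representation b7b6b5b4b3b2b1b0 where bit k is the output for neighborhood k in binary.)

78

position 4: 111 → 0  (bit 7 = 0)
position 7: 110 → 1  (bit 6 = 1)
position 14: 101 → 0  (bit 5 = 0)
position 0: 100 → 0  (bit 4 = 0)
position 3: 011 → 1  (bit 3 = 1)
position 13: 010 → 1  (bit 2 = 1)
position 2: 001 → 1  (bit 1 = 1)
position 1: 000 → 0  (bit 0 = 0)
bits b7..b0 = 01001110 = 78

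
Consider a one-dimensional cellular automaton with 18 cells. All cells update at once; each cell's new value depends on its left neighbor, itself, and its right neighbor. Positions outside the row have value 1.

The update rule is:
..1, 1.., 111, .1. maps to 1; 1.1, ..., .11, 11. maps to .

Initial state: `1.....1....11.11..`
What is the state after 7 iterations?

.1...111..1.....11
.11.1.1.1111...1.1
....1.1..11.1.11..
1..11.111...1...11
.11....1.1.111.1.1
...1..11.1..1..1..
1.1111...111111111

1.1111...111111111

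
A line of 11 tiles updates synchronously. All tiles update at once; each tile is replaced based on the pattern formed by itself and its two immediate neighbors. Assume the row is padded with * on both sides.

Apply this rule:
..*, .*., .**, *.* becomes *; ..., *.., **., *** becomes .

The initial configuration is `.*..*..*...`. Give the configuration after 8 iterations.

...**.**.**

iteration 1: **.**.**..*
iteration 2: ..**.**..**
iteration 3: .**.**..**.
iteration 4: **.**..**.*
iteration 5: ..**..**.**
iteration 6: .**..**.**.
iteration 7: **..**.**.*
iteration 8: ...**.**.**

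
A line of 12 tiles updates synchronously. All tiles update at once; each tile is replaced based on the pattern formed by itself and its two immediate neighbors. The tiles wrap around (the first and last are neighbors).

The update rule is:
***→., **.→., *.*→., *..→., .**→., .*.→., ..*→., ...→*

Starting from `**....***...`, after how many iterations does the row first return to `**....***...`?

...**.....*.
**....***...

2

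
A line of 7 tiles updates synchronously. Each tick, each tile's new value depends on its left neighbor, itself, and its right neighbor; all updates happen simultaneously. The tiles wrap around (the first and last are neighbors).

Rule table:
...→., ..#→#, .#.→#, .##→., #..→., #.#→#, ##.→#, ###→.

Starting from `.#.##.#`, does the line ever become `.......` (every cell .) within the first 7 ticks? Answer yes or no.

###.###
..##...
.#.#...
####...
...#..#
..##.##
.#.##.#
tick 7 is .#.##.#, still not uniform .

no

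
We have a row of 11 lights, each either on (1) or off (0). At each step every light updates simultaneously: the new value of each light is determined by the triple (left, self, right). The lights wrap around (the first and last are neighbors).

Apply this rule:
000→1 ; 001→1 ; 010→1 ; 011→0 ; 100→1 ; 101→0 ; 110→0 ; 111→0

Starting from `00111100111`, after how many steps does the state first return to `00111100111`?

2

11000011000
00111100111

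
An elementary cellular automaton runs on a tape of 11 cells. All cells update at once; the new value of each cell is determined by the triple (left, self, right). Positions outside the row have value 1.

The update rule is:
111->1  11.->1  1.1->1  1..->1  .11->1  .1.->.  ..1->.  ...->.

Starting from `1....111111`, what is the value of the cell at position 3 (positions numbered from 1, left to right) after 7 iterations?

1

11...111111
111..111111
1111.111111
11111111111
11111111111  (fixed point — unchanged through iteration 7)
position 3 holds 1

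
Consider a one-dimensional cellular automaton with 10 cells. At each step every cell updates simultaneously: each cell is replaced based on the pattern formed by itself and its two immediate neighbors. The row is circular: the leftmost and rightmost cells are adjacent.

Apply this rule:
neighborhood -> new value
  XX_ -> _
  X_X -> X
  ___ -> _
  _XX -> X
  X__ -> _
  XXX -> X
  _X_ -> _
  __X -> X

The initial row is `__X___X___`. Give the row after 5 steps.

step 1: _X___X____
step 2: X___X_____
step 3: ___X_____X
step 4: __X_____X_
step 5: _X_____X__

_X_____X__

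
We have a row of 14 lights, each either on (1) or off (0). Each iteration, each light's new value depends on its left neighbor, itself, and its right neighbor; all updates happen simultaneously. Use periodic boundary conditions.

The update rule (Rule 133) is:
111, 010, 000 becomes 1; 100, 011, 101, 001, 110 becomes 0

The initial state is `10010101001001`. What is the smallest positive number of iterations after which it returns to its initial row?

00010101001000
11010101001011
10010101001001

3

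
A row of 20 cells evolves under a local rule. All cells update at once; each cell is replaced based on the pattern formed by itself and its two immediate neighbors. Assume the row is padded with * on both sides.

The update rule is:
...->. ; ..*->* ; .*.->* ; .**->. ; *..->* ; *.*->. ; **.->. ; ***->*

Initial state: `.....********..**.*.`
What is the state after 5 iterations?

....**....*.*.*****.

*...*.******.**...*.
.*.**..****....*.**.
.*...**.**.*..**....
.**.*......***..*..*
....**....*.*.*****.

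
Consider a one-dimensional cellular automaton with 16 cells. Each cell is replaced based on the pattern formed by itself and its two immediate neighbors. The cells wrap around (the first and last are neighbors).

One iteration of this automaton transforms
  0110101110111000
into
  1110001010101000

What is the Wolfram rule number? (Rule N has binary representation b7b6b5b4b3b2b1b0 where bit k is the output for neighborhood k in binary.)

74

position 7: 111 → 0  (bit 7 = 0)
position 2: 110 → 1  (bit 6 = 1)
position 3: 101 → 0  (bit 5 = 0)
position 13: 100 → 0  (bit 4 = 0)
position 1: 011 → 1  (bit 3 = 1)
position 4: 010 → 0  (bit 2 = 0)
position 0: 001 → 1  (bit 1 = 1)
position 14: 000 → 0  (bit 0 = 0)
bits b7..b0 = 01001010 = 74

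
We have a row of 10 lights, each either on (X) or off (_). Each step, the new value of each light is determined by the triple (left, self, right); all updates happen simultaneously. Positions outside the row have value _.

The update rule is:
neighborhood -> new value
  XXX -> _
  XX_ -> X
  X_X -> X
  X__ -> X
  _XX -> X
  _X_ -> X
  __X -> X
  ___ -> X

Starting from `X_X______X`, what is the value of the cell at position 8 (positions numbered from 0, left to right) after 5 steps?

X

XXXXXXXXXX
X________X
XXXXXXXXXX  (repeats step 1; period 2)
step 5: XXXXXXXXXX
position 8 holds X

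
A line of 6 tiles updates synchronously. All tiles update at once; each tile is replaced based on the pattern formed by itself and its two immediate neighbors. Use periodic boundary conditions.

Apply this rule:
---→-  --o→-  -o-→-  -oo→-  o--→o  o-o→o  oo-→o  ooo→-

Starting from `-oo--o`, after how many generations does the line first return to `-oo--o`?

generation 1: o-oo--
generation 2: -o-oo-
generation 3: --o-oo
generation 4: o--o-o
generation 5: oo--o-
generation 6: -oo--o

6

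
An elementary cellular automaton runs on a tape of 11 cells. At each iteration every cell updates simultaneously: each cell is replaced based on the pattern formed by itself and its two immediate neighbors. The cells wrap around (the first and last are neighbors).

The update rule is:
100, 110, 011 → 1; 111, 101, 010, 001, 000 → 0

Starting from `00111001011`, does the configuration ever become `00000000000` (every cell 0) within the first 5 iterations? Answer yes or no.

10101100011
10001110010
01001011000
00100011100
00010010110
iteration 5 is 00010010110, still not uniform 0

no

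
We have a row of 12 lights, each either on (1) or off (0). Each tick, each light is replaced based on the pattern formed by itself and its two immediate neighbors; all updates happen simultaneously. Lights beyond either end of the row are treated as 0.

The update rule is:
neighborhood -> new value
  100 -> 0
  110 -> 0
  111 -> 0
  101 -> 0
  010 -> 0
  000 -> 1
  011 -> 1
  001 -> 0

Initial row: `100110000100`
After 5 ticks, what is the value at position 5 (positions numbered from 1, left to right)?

0

tick 1: 000100110001
tick 2: 110000100100
tick 3: 100110000001
tick 4: 000100111100
tick 5: 110000100001
position 5 holds 0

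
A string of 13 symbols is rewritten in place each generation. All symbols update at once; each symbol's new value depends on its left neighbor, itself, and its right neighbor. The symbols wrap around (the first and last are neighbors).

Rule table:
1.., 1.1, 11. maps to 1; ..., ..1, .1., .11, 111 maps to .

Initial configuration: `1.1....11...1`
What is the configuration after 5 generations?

11.1....11...
.11.1....11..
..11.1....11.
...11.1....11
1...11.1....1

1...11.1....1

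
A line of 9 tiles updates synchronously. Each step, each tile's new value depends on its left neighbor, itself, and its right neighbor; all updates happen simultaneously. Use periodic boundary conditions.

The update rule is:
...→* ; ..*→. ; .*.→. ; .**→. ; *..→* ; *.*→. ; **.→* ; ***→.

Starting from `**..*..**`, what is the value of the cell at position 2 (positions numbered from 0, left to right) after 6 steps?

*

.**..*...
..**..***
*..**...*
**..***..
.**...**.
..***..**
position 2 holds *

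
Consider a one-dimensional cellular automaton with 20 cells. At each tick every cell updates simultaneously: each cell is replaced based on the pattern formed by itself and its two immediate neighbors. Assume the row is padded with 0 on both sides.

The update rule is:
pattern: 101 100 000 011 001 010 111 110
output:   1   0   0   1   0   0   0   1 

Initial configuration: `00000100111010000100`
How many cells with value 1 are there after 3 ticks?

2

tick 1: 00000000101100000000
tick 2: 00000000011100000000
tick 3: 00000000010100000000
count of 1: 2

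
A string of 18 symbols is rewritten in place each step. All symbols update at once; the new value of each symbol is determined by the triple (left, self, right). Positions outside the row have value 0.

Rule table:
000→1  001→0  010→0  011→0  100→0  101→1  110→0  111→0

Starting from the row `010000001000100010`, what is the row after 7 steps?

000111100010001000
110000001000100011
000111100010001000  (repeats step 1; period 2)
step 7: 000111100010001000

000111100010001000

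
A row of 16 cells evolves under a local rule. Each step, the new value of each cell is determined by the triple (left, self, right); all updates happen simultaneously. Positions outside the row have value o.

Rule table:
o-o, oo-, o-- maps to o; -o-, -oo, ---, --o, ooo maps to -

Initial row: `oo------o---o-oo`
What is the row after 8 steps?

-oo------o---o--
o-oo------o---o-
oo-oo------o---o
-oo-oo------o---
o-oo-oo------o--
oo-oo-oo------o-
-oo-oo-oo------o
o-oo-oo-oo------

o-oo-oo-oo------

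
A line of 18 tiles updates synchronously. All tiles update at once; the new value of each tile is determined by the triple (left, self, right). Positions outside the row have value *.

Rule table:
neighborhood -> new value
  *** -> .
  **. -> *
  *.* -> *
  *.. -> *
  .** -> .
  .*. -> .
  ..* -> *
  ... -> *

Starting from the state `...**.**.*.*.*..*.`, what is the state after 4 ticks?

***.**.**.*.*.**.*
..**.**.**.*.*.**.
**.**.**.**.*.*.**
.**.**.**.**.*.*..

.**.**.**.**.*.*..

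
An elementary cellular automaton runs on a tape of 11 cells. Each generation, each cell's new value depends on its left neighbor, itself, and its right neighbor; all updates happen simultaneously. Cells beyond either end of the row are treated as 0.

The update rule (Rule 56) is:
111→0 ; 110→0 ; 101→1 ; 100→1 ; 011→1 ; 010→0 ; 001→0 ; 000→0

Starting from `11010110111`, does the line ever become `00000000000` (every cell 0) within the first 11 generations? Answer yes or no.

no

10101101100
01011011010
00110110101
00101101010
00011010101
00010101010
00001010101
00000101010
00000010101
00000001010
00000000101
generation 11 is 00000000101, still not uniform 0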